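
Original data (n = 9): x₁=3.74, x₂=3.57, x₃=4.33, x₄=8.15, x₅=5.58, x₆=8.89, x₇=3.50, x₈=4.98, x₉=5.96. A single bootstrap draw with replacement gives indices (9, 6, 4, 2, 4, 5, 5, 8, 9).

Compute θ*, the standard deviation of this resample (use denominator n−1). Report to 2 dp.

Resample values: 5.96, 8.89, 8.15, 3.57, 8.15, 5.58, 5.58, 4.98, 5.96.
Mean = 6.3133; sum of squared deviations = 24.0148
s² = 24.0148 / 8 = 3.0019
s = √3.0019 = 1.73

θ* = 1.73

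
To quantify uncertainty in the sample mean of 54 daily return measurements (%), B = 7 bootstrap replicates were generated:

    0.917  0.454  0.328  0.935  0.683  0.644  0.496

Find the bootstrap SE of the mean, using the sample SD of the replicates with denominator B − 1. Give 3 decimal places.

Bootstrap SE is the standard deviation of the 7 replicate means.
Mean of replicates: (0.917 + 0.454 + 0.328 + 0.935 + 0.683 + 0.644 + 0.496) / 7 = 4.4570 / 7 = 0.6367
Sum of squared deviations: (+0.2803)² + (−0.1827)² + (−0.3087)² + (+0.2983)² + (+0.0463)² + (+0.0073)² + (−0.1407)² = 0.3182
Variance = 0.3182 / 6 = 0.0530
SE* = √0.0530

SE* = 0.230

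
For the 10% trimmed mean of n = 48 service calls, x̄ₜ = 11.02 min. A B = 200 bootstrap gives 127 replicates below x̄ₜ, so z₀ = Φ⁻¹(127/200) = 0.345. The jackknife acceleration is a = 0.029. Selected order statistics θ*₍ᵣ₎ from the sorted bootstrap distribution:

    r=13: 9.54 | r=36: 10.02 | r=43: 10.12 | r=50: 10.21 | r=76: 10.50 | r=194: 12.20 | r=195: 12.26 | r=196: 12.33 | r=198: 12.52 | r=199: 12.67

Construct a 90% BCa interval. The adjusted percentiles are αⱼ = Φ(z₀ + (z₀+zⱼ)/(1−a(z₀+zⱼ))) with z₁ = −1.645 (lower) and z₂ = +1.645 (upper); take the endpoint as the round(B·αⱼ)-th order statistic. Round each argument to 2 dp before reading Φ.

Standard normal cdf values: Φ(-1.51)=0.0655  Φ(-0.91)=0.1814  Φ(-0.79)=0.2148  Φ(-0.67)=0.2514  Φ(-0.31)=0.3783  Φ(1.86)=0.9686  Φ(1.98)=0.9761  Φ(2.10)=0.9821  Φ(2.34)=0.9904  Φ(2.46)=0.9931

(10.02, 12.67)

Lower: z₀ + z₁ = 0.345 + (-1.645) = -1.300; 1 − a(z₀+z₁) = 1 − (0.029)(-1.300) = 1.0377; argument = 0.345 + (-1.300)/1.0377 = -0.9078 → -0.91.
α₁ = Φ(-0.91) = 0.1814; rank = round(200 × 0.1814) = 36; θ*₍36₎ = 10.02.
Upper: z₀ + z₂ = 1.990; 1 − a(z₀+z₂) = 0.9423; argument = 2.4569 → 2.46; α₂ = 0.9931; rank = 199; θ*₍199₎ = 12.67.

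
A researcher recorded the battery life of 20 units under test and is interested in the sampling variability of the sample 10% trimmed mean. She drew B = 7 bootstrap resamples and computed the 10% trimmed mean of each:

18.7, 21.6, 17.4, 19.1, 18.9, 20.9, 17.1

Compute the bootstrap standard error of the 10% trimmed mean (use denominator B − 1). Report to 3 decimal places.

Bootstrap SE is the standard deviation of the 7 replicate 10% trimmed means.
Mean of replicates: (18.7 + 21.6 + 17.4 + 19.1 + 18.9 + 20.9 + 17.1) / 7 = 133.7000 / 7 = 19.1000
Sum of squared deviations: (−0.4000)² + (+2.5000)² + (−1.7000)² + (+0.0000)² + (−0.2000)² + (+1.8000)² + (−2.0000)² = 16.5800
Variance = 16.5800 / 6 = 2.7633
SE* = √2.7633

SE* = 1.662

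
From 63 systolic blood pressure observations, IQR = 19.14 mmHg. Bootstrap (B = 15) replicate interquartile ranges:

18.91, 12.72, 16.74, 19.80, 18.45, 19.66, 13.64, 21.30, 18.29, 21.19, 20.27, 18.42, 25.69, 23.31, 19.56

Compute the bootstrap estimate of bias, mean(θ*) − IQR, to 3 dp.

bias = +0.057

mean(θ*) = (18.91 + 12.72 + 16.74 + 19.80 + 18.45 + 19.66 + 13.64 + 21.30 + 18.29 + 21.19 + 20.27 + 18.42 + 25.69 + 23.31 + 19.56) / 15 = 19.1967
bias = 19.1967 − 19.14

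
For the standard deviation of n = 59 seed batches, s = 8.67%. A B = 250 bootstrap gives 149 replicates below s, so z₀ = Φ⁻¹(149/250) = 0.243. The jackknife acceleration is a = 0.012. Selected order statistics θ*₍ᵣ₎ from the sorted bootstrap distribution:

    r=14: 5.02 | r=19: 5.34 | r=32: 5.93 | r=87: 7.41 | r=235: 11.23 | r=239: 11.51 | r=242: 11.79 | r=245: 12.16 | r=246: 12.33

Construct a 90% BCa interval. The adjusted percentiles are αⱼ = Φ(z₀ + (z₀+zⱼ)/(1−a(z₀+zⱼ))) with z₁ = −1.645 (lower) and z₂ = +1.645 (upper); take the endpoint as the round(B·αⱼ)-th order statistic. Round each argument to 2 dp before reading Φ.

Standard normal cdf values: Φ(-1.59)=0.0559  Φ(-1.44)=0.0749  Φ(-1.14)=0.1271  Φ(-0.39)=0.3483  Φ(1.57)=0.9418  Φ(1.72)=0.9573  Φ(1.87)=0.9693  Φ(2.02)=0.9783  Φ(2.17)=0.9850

(5.93, 12.33)

Lower: z₀ + z₁ = 0.243 + (-1.645) = -1.402; 1 − a(z₀+z₁) = 1 − (0.012)(-1.402) = 1.0168; argument = 0.243 + (-1.402)/1.0168 = -1.1358 → -1.14.
α₁ = Φ(-1.14) = 0.1271; rank = round(250 × 0.1271) = 32; θ*₍32₎ = 5.93.
Upper: z₀ + z₂ = 1.888; 1 − a(z₀+z₂) = 0.9773; argument = 2.1748 → 2.17; α₂ = 0.9850; rank = 246; θ*₍246₎ = 12.33.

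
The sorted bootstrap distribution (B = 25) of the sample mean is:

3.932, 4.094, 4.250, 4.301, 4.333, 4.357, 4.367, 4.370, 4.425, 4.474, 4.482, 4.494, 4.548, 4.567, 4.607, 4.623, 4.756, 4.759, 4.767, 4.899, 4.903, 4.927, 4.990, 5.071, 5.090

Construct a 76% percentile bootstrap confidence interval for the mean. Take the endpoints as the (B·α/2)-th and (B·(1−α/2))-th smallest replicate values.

(4.250, 4.927)

α = 0.24; lower rank = 25 × 0.120 = 3; upper rank = 25 × 0.880 = 22.
The 3rd smallest replicate is 4.250; the 22nd is 4.927.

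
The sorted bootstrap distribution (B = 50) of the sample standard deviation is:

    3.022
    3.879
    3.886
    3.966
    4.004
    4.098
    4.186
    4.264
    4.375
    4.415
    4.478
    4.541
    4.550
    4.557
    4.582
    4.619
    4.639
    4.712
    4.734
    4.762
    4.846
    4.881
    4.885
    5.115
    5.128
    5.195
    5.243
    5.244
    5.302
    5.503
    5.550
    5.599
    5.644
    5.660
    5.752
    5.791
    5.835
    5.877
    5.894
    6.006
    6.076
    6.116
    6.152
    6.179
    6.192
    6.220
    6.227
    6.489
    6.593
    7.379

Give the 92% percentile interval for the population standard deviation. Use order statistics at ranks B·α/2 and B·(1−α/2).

α = 0.08; lower rank = 50 × 0.040 = 2; upper rank = 50 × 0.960 = 48.
The 2nd smallest replicate is 3.879; the 48th is 6.489.

(3.879, 6.489)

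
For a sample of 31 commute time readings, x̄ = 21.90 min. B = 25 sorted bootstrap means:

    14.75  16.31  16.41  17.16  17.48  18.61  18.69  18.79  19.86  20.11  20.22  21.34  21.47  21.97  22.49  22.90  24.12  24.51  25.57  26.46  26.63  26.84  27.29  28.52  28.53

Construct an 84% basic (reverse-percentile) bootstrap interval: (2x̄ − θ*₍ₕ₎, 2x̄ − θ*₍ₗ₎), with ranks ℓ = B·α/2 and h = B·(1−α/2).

Percentile endpoints at ranks 2 and 23: θ*₍2₎ = 16.31, θ*₍23₎ = 27.29.
Basic interval reflects these around x̄:
  lower = 2 × 21.90 − 27.29 = 16.51
  upper = 2 × 21.90 − 16.31 = 27.49

(16.51, 27.49)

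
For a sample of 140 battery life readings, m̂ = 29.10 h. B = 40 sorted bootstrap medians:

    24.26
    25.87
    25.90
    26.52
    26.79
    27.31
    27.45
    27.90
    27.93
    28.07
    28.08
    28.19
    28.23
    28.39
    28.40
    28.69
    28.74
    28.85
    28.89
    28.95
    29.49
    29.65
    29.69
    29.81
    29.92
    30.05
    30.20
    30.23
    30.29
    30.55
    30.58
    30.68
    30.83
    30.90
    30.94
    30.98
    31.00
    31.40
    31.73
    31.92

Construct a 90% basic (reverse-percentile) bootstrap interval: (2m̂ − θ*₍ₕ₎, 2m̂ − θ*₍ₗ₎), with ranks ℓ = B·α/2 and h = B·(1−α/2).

(26.80, 32.33)

Percentile endpoints at ranks 2 and 38: θ*₍2₎ = 25.87, θ*₍38₎ = 31.40.
Basic interval reflects these around m̂:
  lower = 2 × 29.10 − 31.40 = 26.80
  upper = 2 × 29.10 − 25.87 = 32.33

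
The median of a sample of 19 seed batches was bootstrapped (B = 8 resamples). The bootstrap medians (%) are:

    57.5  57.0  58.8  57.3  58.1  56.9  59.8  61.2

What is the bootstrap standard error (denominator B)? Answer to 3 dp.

SE* = 1.425

Bootstrap SE is the standard deviation of the 8 replicate medians.
Mean of replicates: (57.5 + 57.0 + 58.8 + 57.3 + 58.1 + 56.9 + 59.8 + 61.2) / 8 = 466.6000 / 8 = 58.3250
Sum of squared deviations: (−0.8250)² + (−1.3250)² + (+0.4750)² + (−1.0250)² + (−0.2250)² + (−1.4250)² + (+1.4750)² + (+2.8750)² = 16.2350
Variance = 16.2350 / 8 = 2.0294
SE* = √2.0294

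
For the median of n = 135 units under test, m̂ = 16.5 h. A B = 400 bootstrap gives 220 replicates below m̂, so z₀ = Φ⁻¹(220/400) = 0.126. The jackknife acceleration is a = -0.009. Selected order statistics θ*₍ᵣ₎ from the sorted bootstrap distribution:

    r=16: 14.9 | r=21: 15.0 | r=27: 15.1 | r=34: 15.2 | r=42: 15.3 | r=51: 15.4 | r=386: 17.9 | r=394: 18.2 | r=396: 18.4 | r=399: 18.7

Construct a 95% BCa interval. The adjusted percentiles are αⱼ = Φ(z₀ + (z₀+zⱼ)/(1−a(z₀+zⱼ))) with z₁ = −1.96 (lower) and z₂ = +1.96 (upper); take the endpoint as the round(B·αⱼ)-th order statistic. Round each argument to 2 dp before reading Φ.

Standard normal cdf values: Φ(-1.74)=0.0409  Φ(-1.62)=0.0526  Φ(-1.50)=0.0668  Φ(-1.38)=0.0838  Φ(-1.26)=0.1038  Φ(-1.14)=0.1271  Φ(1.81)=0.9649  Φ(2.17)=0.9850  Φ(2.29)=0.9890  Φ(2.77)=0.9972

(14.9, 18.2)

Lower: z₀ + z₁ = 0.126 + (-1.960) = -1.834; 1 − a(z₀+z₁) = 1 − (-0.009)(-1.834) = 0.9835; argument = 0.126 + (-1.834)/0.9835 = -1.7388 → -1.74.
α₁ = Φ(-1.74) = 0.0409; rank = round(400 × 0.0409) = 16; θ*₍16₎ = 14.9.
Upper: z₀ + z₂ = 2.086; 1 − a(z₀+z₂) = 1.0188; argument = 2.1736 → 2.17; α₂ = 0.9850; rank = 394; θ*₍394₎ = 18.2.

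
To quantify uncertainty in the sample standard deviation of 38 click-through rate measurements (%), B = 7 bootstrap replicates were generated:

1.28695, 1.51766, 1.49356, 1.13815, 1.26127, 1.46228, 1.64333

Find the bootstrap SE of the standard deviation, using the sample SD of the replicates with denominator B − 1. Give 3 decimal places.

Bootstrap SE is the standard deviation of the 7 replicate standard deviations.
Mean of replicates: (1.28695 + 1.51766 + 1.49356 + 1.13815 + 1.26127 + 1.46228 + 1.64333) / 7 = 9.803200 / 7 = 1.400457
Sum of squared deviations: (−0.113507)² + (+0.117203)² + (+0.093103)² + (−0.262307)² + (−0.139187)² + (+0.061823)² + (+0.242873)² = 0.186276
Variance = 0.186276 / 6 = 0.031046
SE* = √0.031046

SE* = 0.176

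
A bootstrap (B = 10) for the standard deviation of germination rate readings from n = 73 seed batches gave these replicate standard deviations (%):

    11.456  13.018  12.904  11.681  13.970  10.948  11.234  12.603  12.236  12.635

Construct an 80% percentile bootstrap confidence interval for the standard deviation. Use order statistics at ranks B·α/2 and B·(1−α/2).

(10.948, 13.018)

Sorted replicates: 10.948, 11.234, 11.456, 11.681, 12.236, 12.603, 12.635, 12.904, 13.018, 13.970
α = 0.20; lower rank = 10 × 0.100 = 1; upper rank = 10 × 0.900 = 9.
The 1st smallest replicate is 10.948; the 9th is 13.018.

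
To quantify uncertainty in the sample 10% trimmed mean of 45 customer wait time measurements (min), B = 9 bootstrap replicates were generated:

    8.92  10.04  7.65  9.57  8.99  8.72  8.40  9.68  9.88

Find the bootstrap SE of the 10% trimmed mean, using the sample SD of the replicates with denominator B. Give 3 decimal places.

SE* = 0.733

Bootstrap SE is the standard deviation of the 9 replicate 10% trimmed means.
Mean of replicates: (8.92 + 10.04 + 7.65 + 9.57 + 8.99 + 8.72 + 8.40 + 9.68 + 9.88) / 9 = 81.8500 / 9 = 9.0944
Sum of squared deviations: (−0.1744)² + (+0.9456)² + (−1.4444)² + (+0.4756)² + (−0.1044)² + (−0.3744)² + (−0.6944)² + (+0.5856)² + (+0.7856)² = 4.8304
Variance = 4.8304 / 9 = 0.5367
SE* = √0.5367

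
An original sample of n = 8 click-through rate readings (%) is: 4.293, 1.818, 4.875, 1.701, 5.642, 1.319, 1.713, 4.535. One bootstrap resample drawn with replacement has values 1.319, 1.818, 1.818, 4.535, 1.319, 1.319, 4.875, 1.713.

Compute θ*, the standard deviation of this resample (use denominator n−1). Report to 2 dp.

Mean = 2.3395; sum of squared deviations = 15.3097
s² = 15.3097 / 7 = 2.1871
s = √2.1871 = 1.48

θ* = 1.48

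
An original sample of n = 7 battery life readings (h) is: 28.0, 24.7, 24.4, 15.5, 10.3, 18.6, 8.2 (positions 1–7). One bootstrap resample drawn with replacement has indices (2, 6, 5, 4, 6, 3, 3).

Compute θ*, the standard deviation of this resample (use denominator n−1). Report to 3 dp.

Resample values: 24.7, 18.6, 10.3, 15.5, 18.6, 24.4, 24.4.
Mean = 19.5000; sum of squared deviations = 177.3200
s² = 177.3200 / 6 = 29.5533
s = √29.5533 = 5.436

θ* = 5.436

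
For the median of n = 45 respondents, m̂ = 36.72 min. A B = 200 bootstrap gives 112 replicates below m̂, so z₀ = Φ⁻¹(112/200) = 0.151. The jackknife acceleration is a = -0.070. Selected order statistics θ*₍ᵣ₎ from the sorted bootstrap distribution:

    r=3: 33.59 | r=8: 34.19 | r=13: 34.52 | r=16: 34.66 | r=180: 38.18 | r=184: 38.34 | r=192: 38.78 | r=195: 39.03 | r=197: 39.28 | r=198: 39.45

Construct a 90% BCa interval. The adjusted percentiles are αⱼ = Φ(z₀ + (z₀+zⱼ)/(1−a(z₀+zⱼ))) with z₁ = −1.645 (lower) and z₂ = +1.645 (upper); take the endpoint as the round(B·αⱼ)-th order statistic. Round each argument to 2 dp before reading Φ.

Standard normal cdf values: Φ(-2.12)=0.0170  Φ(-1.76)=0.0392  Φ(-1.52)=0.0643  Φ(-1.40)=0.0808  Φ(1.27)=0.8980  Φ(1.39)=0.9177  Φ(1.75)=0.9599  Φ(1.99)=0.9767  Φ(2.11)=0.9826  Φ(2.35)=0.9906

(34.52, 38.78)

Lower: z₀ + z₁ = 0.151 + (-1.645) = -1.494; 1 − a(z₀+z₁) = 1 − (-0.070)(-1.494) = 0.8954; argument = 0.151 + (-1.494)/0.8954 = -1.5175 → -1.52.
α₁ = Φ(-1.52) = 0.0643; rank = round(200 × 0.0643) = 13; θ*₍13₎ = 34.52.
Upper: z₀ + z₂ = 1.796; 1 − a(z₀+z₂) = 1.1257; argument = 1.7464 → 1.75; α₂ = 0.9599; rank = 192; θ*₍192₎ = 38.78.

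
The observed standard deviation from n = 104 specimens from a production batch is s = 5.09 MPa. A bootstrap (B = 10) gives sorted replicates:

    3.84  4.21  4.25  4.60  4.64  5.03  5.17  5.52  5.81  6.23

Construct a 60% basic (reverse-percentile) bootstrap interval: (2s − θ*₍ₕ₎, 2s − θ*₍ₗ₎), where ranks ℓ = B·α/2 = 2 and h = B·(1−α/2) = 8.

Percentile endpoints at ranks 2 and 8: θ*₍2₎ = 4.21, θ*₍8₎ = 5.52.
Basic interval reflects these around s:
  lower = 2 × 5.09 − 5.52 = 4.66
  upper = 2 × 5.09 − 4.21 = 5.97

(4.66, 5.97)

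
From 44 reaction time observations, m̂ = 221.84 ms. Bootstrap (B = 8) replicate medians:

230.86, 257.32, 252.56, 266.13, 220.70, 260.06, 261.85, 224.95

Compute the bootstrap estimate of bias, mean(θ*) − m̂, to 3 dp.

mean(θ*) = (230.86 + 257.32 + 252.56 + 266.13 + 220.70 + 260.06 + 261.85 + 224.95) / 8 = 246.8038
bias = 246.8038 − 221.84

bias = +24.964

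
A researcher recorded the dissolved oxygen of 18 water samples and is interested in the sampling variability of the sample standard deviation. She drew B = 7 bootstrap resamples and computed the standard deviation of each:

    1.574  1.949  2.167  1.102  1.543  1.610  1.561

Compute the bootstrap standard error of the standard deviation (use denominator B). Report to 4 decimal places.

Bootstrap SE is the standard deviation of the 7 replicate standard deviations.
Mean of replicates: (1.574 + 1.949 + 2.167 + 1.102 + 1.543 + 1.610 + 1.561) / 7 = 11.50600 / 7 = 1.64371
Sum of squared deviations: (−0.06971)² + (+0.30529)² + (+0.52329)² + (−0.54171)² + (−0.10071)² + (−0.03371)² + (−0.08271)² = 0.68346
Variance = 0.68346 / 7 = 0.09764
SE* = √0.09764

SE* = 0.3125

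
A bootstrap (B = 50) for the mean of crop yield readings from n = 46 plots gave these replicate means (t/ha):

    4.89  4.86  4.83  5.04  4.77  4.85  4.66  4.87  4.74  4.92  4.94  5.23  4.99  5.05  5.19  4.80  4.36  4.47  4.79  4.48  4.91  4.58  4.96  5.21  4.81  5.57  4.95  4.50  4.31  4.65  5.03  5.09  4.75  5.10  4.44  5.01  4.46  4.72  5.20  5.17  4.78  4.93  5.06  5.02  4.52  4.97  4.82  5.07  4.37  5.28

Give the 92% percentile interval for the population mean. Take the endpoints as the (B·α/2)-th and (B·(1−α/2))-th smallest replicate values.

(4.36, 5.23)

Sorted replicates: 4.31, 4.36, 4.37, 4.44, 4.46, 4.47, 4.48, 4.50, 4.52, 4.58, 4.65, 4.66, 4.72, 4.74, 4.75, 4.77, 4.78, 4.79, 4.80, 4.81, 4.82, 4.83, 4.85, 4.86, 4.87, 4.89, 4.91, 4.92, 4.93, 4.94, 4.95, 4.96, 4.97, 4.99, 5.01, 5.02, 5.03, 5.04, 5.05, 5.06, 5.07, 5.09, 5.10, 5.17, 5.19, 5.20, 5.21, 5.23, 5.28, 5.57
α = 0.08; lower rank = 50 × 0.040 = 2; upper rank = 50 × 0.960 = 48.
The 2nd smallest replicate is 4.36; the 48th is 5.23.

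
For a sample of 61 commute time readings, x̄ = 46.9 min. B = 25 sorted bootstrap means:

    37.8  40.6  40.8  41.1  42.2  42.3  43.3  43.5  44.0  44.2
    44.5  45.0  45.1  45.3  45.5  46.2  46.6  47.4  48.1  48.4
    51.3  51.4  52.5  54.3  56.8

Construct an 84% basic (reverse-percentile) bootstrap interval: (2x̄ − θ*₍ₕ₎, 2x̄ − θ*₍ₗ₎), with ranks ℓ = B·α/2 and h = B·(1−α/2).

(41.3, 53.2)

Percentile endpoints at ranks 2 and 23: θ*₍2₎ = 40.6, θ*₍23₎ = 52.5.
Basic interval reflects these around x̄:
  lower = 2 × 46.9 − 52.5 = 41.3
  upper = 2 × 46.9 − 40.6 = 53.2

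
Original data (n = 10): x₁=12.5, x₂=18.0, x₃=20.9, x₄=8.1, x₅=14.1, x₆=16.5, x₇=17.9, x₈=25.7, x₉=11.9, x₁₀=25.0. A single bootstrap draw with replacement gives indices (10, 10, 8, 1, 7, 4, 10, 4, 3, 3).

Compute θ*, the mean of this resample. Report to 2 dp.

Resample values: 25.0, 25.0, 25.7, 12.5, 17.9, 8.1, 25.0, 8.1, 20.9, 20.9.
Mean = (25.0 + 25.0 + 25.7 + 12.5 + 17.9 + 8.1 + 25.0 + 8.1 + 20.9 + 20.9) / 10 = 189.10 / 10 = 18.91

θ* = 18.91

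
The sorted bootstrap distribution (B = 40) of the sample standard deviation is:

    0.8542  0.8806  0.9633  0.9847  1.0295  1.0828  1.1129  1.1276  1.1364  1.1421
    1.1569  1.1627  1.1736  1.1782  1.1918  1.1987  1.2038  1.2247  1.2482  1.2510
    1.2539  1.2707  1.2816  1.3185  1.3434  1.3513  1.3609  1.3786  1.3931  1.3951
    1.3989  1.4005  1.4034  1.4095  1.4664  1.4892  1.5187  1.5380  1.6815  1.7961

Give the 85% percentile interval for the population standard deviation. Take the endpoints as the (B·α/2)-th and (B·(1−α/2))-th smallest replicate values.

(0.9633, 1.5187)

α = 0.15; lower rank = 40 × 0.075 = 3; upper rank = 40 × 0.925 = 37.
The 3rd smallest replicate is 0.9633; the 37th is 1.5187.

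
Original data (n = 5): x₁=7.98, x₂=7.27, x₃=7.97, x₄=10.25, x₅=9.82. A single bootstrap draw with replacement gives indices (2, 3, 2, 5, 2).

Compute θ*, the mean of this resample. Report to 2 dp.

θ* = 7.92

Resample values: 7.27, 7.97, 7.27, 9.82, 7.27.
Mean = (7.27 + 7.97 + 7.27 + 9.82 + 7.27) / 5 = 39.600 / 5 = 7.92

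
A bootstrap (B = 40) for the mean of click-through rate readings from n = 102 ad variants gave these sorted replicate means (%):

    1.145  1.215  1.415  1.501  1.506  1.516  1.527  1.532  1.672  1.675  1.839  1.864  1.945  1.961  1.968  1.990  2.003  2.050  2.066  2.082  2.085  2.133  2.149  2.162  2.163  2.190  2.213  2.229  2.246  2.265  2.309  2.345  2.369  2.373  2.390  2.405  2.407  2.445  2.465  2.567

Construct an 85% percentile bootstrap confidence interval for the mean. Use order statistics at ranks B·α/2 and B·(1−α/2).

(1.415, 2.407)

α = 0.15; lower rank = 40 × 0.075 = 3; upper rank = 40 × 0.925 = 37.
The 3rd smallest replicate is 1.415; the 37th is 2.407.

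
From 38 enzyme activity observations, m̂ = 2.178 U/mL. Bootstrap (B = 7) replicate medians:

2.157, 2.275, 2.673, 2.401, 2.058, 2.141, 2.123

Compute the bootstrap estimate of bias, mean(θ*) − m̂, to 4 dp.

mean(θ*) = (2.157 + 2.275 + 2.673 + 2.401 + 2.058 + 2.141 + 2.123) / 7 = 2.26114
bias = 2.26114 − 2.178

bias = +0.0831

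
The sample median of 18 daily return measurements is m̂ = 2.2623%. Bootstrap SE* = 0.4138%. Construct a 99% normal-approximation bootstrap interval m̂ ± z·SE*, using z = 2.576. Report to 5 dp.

(1.19635, 3.32825)

Margin = 2.576 × 0.4138 = 1.065949
Interval: 2.2623 ± 1.065949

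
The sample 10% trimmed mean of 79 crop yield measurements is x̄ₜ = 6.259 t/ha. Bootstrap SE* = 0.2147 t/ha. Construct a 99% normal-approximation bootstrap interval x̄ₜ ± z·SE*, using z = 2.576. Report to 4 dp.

Margin = 2.576 × 0.2147 = 0.55307
Interval: 6.259 ± 0.55307

(5.7059, 6.8121)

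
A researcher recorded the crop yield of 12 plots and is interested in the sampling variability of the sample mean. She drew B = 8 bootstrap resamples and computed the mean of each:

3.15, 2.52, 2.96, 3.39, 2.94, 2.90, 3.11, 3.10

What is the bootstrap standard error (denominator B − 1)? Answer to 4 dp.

SE* = 0.2512

Bootstrap SE is the standard deviation of the 8 replicate means.
Mean of replicates: (3.15 + 2.52 + 2.96 + 3.39 + 2.94 + 2.90 + 3.11 + 3.10) / 8 = 24.07000 / 8 = 3.00875
Sum of squared deviations: (+0.14125)² + (−0.48875)² + (−0.04875)² + (+0.38125)² + (−0.06875)² + (−0.10875)² + (+0.10125)² + (+0.09125)² = 0.44169
Variance = 0.44169 / 7 = 0.06310
SE* = √0.06310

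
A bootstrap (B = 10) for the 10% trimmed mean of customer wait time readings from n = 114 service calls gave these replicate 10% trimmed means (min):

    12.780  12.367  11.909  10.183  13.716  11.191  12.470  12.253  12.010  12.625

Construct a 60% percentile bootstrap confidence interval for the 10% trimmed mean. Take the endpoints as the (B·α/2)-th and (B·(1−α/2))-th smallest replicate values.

Sorted replicates: 10.183, 11.191, 11.909, 12.010, 12.253, 12.367, 12.470, 12.625, 12.780, 13.716
α = 0.40; lower rank = 10 × 0.200 = 2; upper rank = 10 × 0.800 = 8.
The 2nd smallest replicate is 11.191; the 8th is 12.625.

(11.191, 12.625)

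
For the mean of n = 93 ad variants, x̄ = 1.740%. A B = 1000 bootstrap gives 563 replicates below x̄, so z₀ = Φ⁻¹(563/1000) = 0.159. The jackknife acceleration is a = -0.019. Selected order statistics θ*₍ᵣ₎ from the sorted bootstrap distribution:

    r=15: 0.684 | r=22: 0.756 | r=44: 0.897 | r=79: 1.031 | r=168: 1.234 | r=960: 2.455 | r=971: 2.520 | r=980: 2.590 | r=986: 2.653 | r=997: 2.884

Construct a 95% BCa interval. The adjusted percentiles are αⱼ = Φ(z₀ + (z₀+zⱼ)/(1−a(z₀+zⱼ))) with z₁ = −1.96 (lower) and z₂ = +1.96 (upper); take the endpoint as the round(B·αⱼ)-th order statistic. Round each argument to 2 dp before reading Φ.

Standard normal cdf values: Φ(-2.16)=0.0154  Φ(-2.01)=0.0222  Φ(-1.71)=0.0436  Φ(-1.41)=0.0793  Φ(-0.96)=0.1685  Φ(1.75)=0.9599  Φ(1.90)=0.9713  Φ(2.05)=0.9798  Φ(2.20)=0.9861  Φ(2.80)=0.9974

Lower: z₀ + z₁ = 0.159 + (-1.960) = -1.801; 1 − a(z₀+z₁) = 1 − (-0.019)(-1.801) = 0.9658; argument = 0.159 + (-1.801)/0.9658 = -1.7058 → -1.71.
α₁ = Φ(-1.71) = 0.0436; rank = round(1000 × 0.0436) = 44; θ*₍44₎ = 0.897.
Upper: z₀ + z₂ = 2.119; 1 − a(z₀+z₂) = 1.0403; argument = 2.1960 → 2.20; α₂ = 0.9861; rank = 986; θ*₍986₎ = 2.653.

(0.897, 2.653)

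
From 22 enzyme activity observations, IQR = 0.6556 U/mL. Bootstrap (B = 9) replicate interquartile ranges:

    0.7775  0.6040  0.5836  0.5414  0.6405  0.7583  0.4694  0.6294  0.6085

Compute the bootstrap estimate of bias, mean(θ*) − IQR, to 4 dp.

bias = −0.0320

mean(θ*) = (0.7775 + 0.6040 + 0.5836 + 0.5414 + 0.6405 + 0.7583 + 0.4694 + 0.6294 + 0.6085) / 9 = 0.62362
bias = 0.62362 − 0.6556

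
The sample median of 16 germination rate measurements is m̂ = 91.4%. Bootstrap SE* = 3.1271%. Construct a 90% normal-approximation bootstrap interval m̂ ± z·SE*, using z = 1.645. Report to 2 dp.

Margin = 1.645 × 3.1271 = 5.144
Interval: 91.4 ± 5.144

(86.26, 96.54)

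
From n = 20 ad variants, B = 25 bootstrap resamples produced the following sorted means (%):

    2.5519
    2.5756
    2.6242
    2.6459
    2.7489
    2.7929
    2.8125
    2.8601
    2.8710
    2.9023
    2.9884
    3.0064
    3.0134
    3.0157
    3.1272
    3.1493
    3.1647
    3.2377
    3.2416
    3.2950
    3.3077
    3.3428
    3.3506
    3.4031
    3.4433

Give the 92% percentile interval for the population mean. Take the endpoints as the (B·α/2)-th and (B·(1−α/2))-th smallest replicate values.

(2.5519, 3.4031)

α = 0.08; lower rank = 25 × 0.040 = 1; upper rank = 25 × 0.960 = 24.
The 1st smallest replicate is 2.5519; the 24th is 3.4031.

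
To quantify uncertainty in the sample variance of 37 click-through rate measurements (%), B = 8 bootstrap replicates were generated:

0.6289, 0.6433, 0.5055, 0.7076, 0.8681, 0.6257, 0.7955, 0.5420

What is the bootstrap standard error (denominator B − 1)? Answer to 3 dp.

SE* = 0.122

Bootstrap SE is the standard deviation of the 8 replicate variances.
Mean of replicates: (0.6289 + 0.6433 + 0.5055 + 0.7076 + 0.8681 + 0.6257 + 0.7955 + 0.5420) / 8 = 5.31660 / 8 = 0.66458
Sum of squared deviations: (−0.03568)² + (−0.02128)² + (−0.15908)² + (+0.04302)² + (+0.20352)² + (−0.03887)² + (+0.13092)² + (−0.12257)² = 0.10398
Variance = 0.10398 / 7 = 0.01485
SE* = √0.01485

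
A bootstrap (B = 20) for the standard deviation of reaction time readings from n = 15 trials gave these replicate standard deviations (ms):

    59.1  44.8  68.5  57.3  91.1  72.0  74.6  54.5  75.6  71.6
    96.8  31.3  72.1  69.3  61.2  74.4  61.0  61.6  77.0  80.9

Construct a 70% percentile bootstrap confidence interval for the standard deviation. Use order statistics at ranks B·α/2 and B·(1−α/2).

Sorted replicates: 31.3, 44.8, 54.5, 57.3, 59.1, 61.0, 61.2, 61.6, 68.5, 69.3, 71.6, 72.0, 72.1, 74.4, 74.6, 75.6, 77.0, 80.9, 91.1, 96.8
α = 0.30; lower rank = 20 × 0.150 = 3; upper rank = 20 × 0.850 = 17.
The 3rd smallest replicate is 54.5; the 17th is 77.0.

(54.5, 77.0)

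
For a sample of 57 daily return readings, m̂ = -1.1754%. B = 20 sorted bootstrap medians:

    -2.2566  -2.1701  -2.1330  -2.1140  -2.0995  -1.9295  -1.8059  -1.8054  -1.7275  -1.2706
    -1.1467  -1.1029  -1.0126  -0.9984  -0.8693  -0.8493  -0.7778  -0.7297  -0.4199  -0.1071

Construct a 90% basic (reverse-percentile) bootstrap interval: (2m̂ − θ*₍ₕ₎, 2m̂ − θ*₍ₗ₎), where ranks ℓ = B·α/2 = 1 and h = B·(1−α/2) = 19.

Percentile endpoints at ranks 1 and 19: θ*₍1₎ = -2.2566, θ*₍19₎ = -0.4199.
Basic interval reflects these around m̂:
  lower = 2 × -1.1754 − -0.4199 = -1.9309
  upper = 2 × -1.1754 − -2.2566 = -0.0942

(-1.9309, -0.0942)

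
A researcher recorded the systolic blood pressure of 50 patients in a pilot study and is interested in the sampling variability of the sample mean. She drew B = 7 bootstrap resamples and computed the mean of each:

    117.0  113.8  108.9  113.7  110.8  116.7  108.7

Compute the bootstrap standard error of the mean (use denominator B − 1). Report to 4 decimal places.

Bootstrap SE is the standard deviation of the 7 replicate means.
Mean of replicates: (117.0 + 113.8 + 108.9 + 113.7 + 110.8 + 116.7 + 108.7) / 7 = 789.60000 / 7 = 112.80000
Sum of squared deviations: (+4.20000)² + (+1.00000)² + (−3.90000)² + (+0.90000)² + (−2.00000)² + (+3.90000)² + (−4.10000)² = 70.68000
Variance = 70.68000 / 6 = 11.78000
SE* = √11.78000

SE* = 3.4322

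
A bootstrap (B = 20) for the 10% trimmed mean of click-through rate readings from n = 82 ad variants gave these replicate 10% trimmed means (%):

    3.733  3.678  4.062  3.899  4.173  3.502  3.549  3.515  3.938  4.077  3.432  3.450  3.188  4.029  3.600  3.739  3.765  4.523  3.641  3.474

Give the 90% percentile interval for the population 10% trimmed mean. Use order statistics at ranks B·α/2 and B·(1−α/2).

Sorted replicates: 3.188, 3.432, 3.450, 3.474, 3.502, 3.515, 3.549, 3.600, 3.641, 3.678, 3.733, 3.739, 3.765, 3.899, 3.938, 4.029, 4.062, 4.077, 4.173, 4.523
α = 0.10; lower rank = 20 × 0.050 = 1; upper rank = 20 × 0.950 = 19.
The 1st smallest replicate is 3.188; the 19th is 4.173.

(3.188, 4.173)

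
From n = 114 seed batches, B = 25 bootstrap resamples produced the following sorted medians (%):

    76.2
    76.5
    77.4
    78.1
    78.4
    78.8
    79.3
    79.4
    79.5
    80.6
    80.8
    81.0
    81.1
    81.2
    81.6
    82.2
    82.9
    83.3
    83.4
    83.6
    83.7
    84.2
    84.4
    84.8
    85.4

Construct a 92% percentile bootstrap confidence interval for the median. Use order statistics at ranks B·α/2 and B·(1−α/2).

α = 0.08; lower rank = 25 × 0.040 = 1; upper rank = 25 × 0.960 = 24.
The 1st smallest replicate is 76.2; the 24th is 84.8.

(76.2, 84.8)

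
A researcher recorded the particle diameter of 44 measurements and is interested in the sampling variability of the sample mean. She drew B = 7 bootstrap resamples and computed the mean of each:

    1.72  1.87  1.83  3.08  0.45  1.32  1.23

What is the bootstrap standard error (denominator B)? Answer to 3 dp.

SE* = 0.742

Bootstrap SE is the standard deviation of the 7 replicate means.
Mean of replicates: (1.72 + 1.87 + 1.83 + 3.08 + 0.45 + 1.32 + 1.23) / 7 = 11.5000 / 7 = 1.6429
Sum of squared deviations: (+0.0771)² + (+0.2271)² + (+0.1871)² + (+1.4371)² + (−1.1929)² + (−0.3229)² + (−0.4129)² = 3.8555
Variance = 3.8555 / 7 = 0.5508
SE* = √0.5508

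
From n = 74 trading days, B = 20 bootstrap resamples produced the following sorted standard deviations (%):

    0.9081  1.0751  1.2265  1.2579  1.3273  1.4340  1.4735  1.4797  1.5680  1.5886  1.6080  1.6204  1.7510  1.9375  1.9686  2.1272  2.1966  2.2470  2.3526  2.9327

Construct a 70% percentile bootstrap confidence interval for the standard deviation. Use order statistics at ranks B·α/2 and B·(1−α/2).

(1.2265, 2.1966)

α = 0.30; lower rank = 20 × 0.150 = 3; upper rank = 20 × 0.850 = 17.
The 3rd smallest replicate is 1.2265; the 17th is 2.1966.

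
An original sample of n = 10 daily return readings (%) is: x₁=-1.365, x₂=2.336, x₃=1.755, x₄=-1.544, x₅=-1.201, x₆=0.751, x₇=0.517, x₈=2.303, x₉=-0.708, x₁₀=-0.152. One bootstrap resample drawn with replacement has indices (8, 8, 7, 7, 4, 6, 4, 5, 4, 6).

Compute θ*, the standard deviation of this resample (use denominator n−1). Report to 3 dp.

θ* = 1.516

Resample values: 2.303, 2.303, 0.517, 0.517, -1.544, 0.751, -1.544, -1.201, -1.544, 0.751.
Mean = 0.1309; sum of squared deviations = 20.6931
s² = 20.6931 / 9 = 2.2992
s = √2.2992 = 1.516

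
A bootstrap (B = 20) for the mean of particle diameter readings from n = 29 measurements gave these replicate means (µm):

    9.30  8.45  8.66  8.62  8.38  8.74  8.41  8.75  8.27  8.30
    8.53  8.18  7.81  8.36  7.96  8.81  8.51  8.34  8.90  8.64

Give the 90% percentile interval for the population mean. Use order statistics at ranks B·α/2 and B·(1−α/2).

Sorted replicates: 7.81, 7.96, 8.18, 8.27, 8.30, 8.34, 8.36, 8.38, 8.41, 8.45, 8.51, 8.53, 8.62, 8.64, 8.66, 8.74, 8.75, 8.81, 8.90, 9.30
α = 0.10; lower rank = 20 × 0.050 = 1; upper rank = 20 × 0.950 = 19.
The 1st smallest replicate is 7.81; the 19th is 8.90.

(7.81, 8.90)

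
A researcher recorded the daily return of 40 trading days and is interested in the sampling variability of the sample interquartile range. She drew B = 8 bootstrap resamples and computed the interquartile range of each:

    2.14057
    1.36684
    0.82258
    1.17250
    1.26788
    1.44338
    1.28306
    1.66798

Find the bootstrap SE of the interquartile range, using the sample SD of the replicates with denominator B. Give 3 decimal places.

SE* = 0.360

Bootstrap SE is the standard deviation of the 8 replicate interquartile ranges.
Mean of replicates: (2.14057 + 1.36684 + 0.82258 + 1.17250 + 1.26788 + 1.44338 + 1.28306 + 1.66798) / 8 = 11.164790 / 8 = 1.395599
Sum of squared deviations: (+0.744971)² + (−0.028759)² + (−0.573019)² + (−0.223099)² + (−0.127719)² + (+0.047781)² + (−0.112539)² + (+0.272381)² = 1.039384
Variance = 1.039384 / 8 = 0.129923
SE* = √0.129923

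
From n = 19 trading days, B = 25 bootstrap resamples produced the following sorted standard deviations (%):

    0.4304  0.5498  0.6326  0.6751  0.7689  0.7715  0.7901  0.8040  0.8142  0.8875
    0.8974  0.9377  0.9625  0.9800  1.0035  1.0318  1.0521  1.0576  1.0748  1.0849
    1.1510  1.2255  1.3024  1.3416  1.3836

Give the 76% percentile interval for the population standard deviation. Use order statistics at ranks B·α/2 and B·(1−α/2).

α = 0.24; lower rank = 25 × 0.120 = 3; upper rank = 25 × 0.880 = 22.
The 3rd smallest replicate is 0.6326; the 22nd is 1.2255.

(0.6326, 1.2255)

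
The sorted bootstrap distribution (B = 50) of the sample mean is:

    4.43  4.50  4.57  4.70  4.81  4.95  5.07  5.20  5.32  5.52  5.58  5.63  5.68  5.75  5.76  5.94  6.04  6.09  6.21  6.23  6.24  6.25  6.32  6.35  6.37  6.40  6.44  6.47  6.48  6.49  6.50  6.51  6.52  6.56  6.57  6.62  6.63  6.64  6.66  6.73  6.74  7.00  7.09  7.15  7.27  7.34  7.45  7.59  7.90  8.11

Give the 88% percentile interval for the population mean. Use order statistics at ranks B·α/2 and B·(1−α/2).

α = 0.12; lower rank = 50 × 0.060 = 3; upper rank = 50 × 0.940 = 47.
The 3rd smallest replicate is 4.57; the 47th is 7.45.

(4.57, 7.45)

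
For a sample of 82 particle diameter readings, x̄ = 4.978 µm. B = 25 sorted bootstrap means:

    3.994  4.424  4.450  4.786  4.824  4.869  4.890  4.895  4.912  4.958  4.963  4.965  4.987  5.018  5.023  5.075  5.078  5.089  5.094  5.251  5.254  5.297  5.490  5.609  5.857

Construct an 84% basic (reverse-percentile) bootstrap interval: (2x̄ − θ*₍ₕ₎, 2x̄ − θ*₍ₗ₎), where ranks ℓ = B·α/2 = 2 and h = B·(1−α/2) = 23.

Percentile endpoints at ranks 2 and 23: θ*₍2₎ = 4.424, θ*₍23₎ = 5.490.
Basic interval reflects these around x̄:
  lower = 2 × 4.978 − 5.490 = 4.466
  upper = 2 × 4.978 − 4.424 = 5.532

(4.466, 5.532)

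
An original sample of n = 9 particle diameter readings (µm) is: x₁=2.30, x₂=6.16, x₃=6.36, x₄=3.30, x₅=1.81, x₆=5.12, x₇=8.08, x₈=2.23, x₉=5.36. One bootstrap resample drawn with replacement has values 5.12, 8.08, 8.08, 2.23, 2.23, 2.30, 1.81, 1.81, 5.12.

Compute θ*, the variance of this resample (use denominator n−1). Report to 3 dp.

θ* = 6.810

Mean = 4.0867; sum of squared deviations = 54.4820
s² = 54.4820 / 8 = 6.8103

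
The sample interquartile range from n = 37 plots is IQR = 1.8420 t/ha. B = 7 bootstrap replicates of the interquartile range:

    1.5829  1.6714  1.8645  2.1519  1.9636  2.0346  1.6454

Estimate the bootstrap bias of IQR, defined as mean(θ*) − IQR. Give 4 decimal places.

mean(θ*) = (1.5829 + 1.6714 + 1.8645 + 2.1519 + 1.9636 + 2.0346 + 1.6454) / 7 = 1.84490
bias = 1.84490 − 1.8420

bias = +0.0029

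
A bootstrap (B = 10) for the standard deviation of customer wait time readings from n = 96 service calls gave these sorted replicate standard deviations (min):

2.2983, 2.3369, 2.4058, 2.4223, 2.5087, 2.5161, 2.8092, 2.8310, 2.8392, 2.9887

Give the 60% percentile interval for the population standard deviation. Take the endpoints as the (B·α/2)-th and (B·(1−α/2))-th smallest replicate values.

(2.3369, 2.8310)

α = 0.40; lower rank = 10 × 0.200 = 2; upper rank = 10 × 0.800 = 8.
The 2nd smallest replicate is 2.3369; the 8th is 2.8310.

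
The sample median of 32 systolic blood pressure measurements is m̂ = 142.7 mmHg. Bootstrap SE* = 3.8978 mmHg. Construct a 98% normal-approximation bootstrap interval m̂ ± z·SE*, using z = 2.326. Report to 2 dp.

(133.63, 151.77)

Margin = 2.326 × 3.8978 = 9.066
Interval: 142.7 ± 9.066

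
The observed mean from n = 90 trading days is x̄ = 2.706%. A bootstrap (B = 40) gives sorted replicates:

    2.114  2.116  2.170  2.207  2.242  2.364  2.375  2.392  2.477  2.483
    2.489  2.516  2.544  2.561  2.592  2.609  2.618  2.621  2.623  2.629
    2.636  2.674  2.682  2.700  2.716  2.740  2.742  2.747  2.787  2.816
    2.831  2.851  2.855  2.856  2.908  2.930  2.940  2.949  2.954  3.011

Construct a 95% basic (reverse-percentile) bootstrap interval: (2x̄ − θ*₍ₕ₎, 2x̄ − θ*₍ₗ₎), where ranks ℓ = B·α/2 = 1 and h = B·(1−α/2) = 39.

(2.458, 3.298)

Percentile endpoints at ranks 1 and 39: θ*₍1₎ = 2.114, θ*₍39₎ = 2.954.
Basic interval reflects these around x̄:
  lower = 2 × 2.706 − 2.954 = 2.458
  upper = 2 × 2.706 − 2.114 = 3.298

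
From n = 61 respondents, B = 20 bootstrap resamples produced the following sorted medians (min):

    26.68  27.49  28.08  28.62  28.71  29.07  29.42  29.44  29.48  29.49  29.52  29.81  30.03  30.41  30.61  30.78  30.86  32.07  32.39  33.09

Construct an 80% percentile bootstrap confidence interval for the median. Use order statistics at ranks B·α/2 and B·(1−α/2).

(27.49, 32.07)

α = 0.20; lower rank = 20 × 0.100 = 2; upper rank = 20 × 0.900 = 18.
The 2nd smallest replicate is 27.49; the 18th is 32.07.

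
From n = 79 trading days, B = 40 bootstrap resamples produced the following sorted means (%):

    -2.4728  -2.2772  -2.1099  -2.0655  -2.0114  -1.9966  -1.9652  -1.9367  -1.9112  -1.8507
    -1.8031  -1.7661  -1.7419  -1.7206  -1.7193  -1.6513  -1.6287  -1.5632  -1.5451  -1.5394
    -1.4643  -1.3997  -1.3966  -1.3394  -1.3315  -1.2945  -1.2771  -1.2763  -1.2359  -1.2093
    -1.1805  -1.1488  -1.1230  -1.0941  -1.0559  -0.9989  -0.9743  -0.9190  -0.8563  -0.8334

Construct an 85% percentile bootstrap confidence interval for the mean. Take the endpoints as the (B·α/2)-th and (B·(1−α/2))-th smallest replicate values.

(-2.1099, -0.9743)

α = 0.15; lower rank = 40 × 0.075 = 3; upper rank = 40 × 0.925 = 37.
The 3rd smallest replicate is -2.1099; the 37th is -0.9743.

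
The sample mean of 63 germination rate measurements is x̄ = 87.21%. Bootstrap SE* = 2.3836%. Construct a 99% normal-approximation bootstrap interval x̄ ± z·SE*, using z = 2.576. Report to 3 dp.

Margin = 2.576 × 2.3836 = 6.1402
Interval: 87.21 ± 6.1402

(81.070, 93.350)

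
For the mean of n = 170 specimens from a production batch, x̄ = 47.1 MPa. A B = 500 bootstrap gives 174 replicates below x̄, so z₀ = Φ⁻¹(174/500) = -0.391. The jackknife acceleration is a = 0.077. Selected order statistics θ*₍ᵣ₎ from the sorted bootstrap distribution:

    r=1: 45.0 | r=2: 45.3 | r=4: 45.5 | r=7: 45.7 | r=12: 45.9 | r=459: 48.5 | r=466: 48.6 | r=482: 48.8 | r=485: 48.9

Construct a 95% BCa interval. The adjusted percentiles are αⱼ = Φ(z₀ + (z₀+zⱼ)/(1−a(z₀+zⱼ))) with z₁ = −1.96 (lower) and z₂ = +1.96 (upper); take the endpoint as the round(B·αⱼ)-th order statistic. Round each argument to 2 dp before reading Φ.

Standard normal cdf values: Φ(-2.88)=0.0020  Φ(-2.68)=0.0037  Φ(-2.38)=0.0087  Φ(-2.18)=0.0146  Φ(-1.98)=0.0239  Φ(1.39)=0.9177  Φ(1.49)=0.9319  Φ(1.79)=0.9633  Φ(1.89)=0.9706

Lower: z₀ + z₁ = -0.391 + (-1.960) = -2.351; 1 − a(z₀+z₁) = 1 − (0.077)(-2.351) = 1.1810; argument = -0.391 + (-2.351)/1.1810 = -2.3816 → -2.38.
α₁ = Φ(-2.38) = 0.0087; rank = round(500 × 0.0087) = 4; θ*₍4₎ = 45.5.
Upper: z₀ + z₂ = 1.569; 1 − a(z₀+z₂) = 0.8792; argument = 1.3936 → 1.39; α₂ = 0.9177; rank = 459; θ*₍459₎ = 48.5.

(45.5, 48.5)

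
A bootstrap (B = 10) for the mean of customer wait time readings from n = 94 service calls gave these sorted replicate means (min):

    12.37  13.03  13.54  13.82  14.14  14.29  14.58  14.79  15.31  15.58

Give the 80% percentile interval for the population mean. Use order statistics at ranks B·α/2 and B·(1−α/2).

α = 0.20; lower rank = 10 × 0.100 = 1; upper rank = 10 × 0.900 = 9.
The 1st smallest replicate is 12.37; the 9th is 15.31.

(12.37, 15.31)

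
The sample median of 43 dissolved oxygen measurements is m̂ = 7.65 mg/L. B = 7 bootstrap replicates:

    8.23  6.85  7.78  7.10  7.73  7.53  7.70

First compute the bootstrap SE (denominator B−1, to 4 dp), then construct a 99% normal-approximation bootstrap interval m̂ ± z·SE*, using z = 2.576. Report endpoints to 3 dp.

(6.468, 8.832)

Mean of replicates = 7.5600; sum of squared deviations = 1.2624; SE* = √(1.2624/6) = 0.4587
Margin = 2.576 × 0.4587 = 1.1816
Interval: 7.65 ± 1.1816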